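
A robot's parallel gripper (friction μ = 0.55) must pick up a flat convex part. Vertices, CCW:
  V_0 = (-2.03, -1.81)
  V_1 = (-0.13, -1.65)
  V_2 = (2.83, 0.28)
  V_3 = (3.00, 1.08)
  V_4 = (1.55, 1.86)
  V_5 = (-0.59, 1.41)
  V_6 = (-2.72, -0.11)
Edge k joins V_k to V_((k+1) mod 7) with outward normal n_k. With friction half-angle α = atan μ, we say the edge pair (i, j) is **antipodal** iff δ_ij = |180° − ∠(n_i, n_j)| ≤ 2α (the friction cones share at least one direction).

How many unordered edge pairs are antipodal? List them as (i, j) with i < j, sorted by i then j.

α = atan 0.55 = 28.81°;  2α = 57.62°
n_0 = (+0.0839, -0.9965)
n_1 = (+0.5462, -0.8377)
n_2 = (+0.9782, -0.2079)
n_3 = (+0.4737, +0.8807)
n_4 = (-0.2058, +0.9786)
n_5 = (-0.5809, +0.8140)
n_6 = (-0.9266, -0.3761)
  (0,1): δ = 151.71°  ·
  (0,2): δ = 106.81°  ·
  (0,3): δ = 33.09°  ✓
  (0,4): δ = 7.06°  ✓
  (0,5): δ = 30.70°  ✓
  (0,6): δ = 107.28°  ·
  (1,2): δ = 135.10°  ·
  (1,3): δ = 61.38°  ·
  (1,4): δ = 21.23°  ✓
  (1,5): δ = 2.41°  ✓
  (1,6): δ = 78.99°  ·
  (2,3): δ = 106.28°  ·
  (2,4): δ = 66.13°  ·
  (2,5): δ = 42.49°  ✓
  (2,6): δ = 34.09°  ✓
  (3,4): δ = 139.85°  ·
  (3,5): δ = 116.21°  ·
  (3,6): δ = 39.63°  ✓
  (4,5): δ = 156.36°  ·
  (4,6): δ = 79.78°  ·
  (5,6): δ = 103.42°  ·
antipodal pairs: 8

count = 8; pairs: (0,3), (0,4), (0,5), (1,4), (1,5), (2,5), (2,6), (3,6)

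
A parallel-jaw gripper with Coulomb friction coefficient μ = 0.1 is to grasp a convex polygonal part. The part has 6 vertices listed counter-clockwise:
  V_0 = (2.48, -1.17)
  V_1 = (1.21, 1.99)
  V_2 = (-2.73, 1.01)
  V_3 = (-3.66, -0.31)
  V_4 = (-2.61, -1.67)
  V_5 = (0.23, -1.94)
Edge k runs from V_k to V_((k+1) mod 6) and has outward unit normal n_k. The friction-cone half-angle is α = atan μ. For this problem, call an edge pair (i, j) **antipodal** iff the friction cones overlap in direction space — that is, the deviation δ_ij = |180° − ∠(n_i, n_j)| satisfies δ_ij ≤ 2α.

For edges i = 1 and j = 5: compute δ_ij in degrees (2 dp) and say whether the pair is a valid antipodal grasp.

α = atan 0.1 = 5.71°;  2α = 11.42°
edge 1: e_1 = (-3.94, -0.98);  n_1 = (-0.2414, +0.9704)
edge 5: e_5 = (+2.25, +0.77);  n_5 = (+0.3238, -0.9461)
∠(n_1, n_5) = 175.08°
δ = |180° − 175.08°| = 4.92°
4.92° ≤ 2α = 11.42°  →  valid

δ = 4.92°, valid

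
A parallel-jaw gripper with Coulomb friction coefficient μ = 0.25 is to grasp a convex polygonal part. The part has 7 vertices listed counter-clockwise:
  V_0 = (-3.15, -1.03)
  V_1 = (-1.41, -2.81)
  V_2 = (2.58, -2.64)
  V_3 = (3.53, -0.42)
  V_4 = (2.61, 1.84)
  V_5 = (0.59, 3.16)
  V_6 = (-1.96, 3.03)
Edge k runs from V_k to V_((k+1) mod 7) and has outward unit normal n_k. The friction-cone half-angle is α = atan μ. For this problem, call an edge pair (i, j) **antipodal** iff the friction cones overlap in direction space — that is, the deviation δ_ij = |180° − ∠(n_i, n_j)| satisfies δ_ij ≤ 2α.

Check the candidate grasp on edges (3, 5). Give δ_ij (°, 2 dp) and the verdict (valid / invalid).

α = atan 0.25 = 14.04°;  2α = 28.07°
edge 3: e_3 = (-0.92, +2.26);  n_3 = (+0.9262, +0.3770)
edge 5: e_5 = (-2.55, -0.13);  n_5 = (-0.0509, +0.9987)
∠(n_3, n_5) = 70.77°
δ = |180° − 70.77°| = 109.23°
109.23° > 2α = 28.07°  →  invalid

δ = 109.23°, invalid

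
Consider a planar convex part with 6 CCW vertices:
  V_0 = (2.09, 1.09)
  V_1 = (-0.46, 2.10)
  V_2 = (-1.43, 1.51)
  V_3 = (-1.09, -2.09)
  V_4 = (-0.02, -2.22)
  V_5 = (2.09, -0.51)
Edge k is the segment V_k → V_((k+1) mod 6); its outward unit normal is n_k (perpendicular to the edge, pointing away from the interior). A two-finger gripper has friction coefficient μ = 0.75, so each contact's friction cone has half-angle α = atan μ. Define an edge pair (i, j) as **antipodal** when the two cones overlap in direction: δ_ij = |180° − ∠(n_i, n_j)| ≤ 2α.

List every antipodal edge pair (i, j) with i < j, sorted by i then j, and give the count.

α = atan 0.75 = 36.87°;  2α = 73.74°
n_0 = (+0.3682, +0.9297)
n_1 = (-0.5197, +0.8544)
n_2 = (-0.9956, -0.0940)
n_3 = (-0.1206, -0.9927)
n_4 = (+0.6296, -0.7769)
n_5 = (+1.0000, -0.0000)
  (0,1): δ = 127.08°  ·
  (0,2): δ = 63.00°  ✓
  (0,3): δ = 14.68°  ✓
  (0,4): δ = 60.63°  ✓
  (0,5): δ = 111.61°  ·
  (1,2): δ = 115.91°  ·
  (1,3): δ = 38.24°  ✓
  (1,4): δ = 7.71°  ✓
  (1,5): δ = 58.69°  ✓
  (2,3): δ = 102.32°  ·
  (2,4): δ = 56.37°  ✓
  (2,5): δ = 5.40°  ✓
  (3,4): δ = 134.05°  ·
  (3,5): δ = 83.07°  ·
  (4,5): δ = 129.02°  ·
antipodal pairs: 8

count = 8; pairs: (0,2), (0,3), (0,4), (1,3), (1,4), (1,5), (2,4), (2,5)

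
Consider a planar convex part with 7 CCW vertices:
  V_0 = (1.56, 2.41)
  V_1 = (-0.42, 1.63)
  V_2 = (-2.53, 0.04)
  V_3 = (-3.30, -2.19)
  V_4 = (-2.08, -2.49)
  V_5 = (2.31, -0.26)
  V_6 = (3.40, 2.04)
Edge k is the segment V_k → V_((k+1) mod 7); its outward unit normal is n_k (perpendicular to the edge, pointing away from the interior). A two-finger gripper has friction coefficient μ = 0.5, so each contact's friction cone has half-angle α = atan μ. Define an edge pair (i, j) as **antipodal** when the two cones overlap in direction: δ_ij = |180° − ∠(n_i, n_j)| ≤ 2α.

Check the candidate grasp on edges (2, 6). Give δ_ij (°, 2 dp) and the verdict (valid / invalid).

α = atan 0.5 = 26.57°;  2α = 53.13°
edge 2: e_2 = (-0.77, -2.23);  n_2 = (-0.9452, +0.3264)
edge 6: e_6 = (-1.84, +0.37);  n_6 = (+0.1971, +0.9804)
∠(n_2, n_6) = 82.32°
δ = |180° − 82.32°| = 97.68°
97.68° > 2α = 53.13°  →  invalid

δ = 97.68°, invalid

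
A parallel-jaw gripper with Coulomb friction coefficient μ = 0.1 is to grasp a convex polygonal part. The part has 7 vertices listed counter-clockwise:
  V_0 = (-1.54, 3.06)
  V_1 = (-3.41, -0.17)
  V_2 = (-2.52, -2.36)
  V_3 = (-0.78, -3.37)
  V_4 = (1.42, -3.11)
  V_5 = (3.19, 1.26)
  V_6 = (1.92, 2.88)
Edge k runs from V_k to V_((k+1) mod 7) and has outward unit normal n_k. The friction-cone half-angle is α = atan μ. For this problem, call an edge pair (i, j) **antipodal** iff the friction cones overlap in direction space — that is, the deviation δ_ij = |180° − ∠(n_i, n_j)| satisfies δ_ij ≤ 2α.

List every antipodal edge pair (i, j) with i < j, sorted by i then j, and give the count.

α = atan 0.1 = 5.71°;  2α = 11.42°
n_0 = (-0.8654, +0.5010)
n_1 = (-0.9264, -0.3765)
n_2 = (-0.5020, -0.8649)
n_3 = (+0.1174, -0.9931)
n_4 = (+0.9269, -0.3754)
n_5 = (+0.7870, +0.6170)
n_6 = (+0.0520, +0.9986)
  (0,1): δ = 127.81°  ·
  (0,2): δ = 90.06°  ·
  (0,3): δ = 53.19°  ·
  (0,4): δ = 8.02°  ✓
  (0,5): δ = 68.16°  ·
  (0,6): δ = 117.09°  ·
  (1,2): δ = 142.25°  ·
  (1,3): δ = 105.38°  ·
  (1,4): δ = 44.17°  ·
  (1,5): δ = 15.98°  ·
  (1,6): δ = 64.91°  ·
  (2,3): δ = 143.13°  ·
  (2,4): δ = 81.92°  ·
  (2,5): δ = 21.77°  ·
  (2,6): δ = 27.16°  ·
  (3,4): δ = 118.79°  ·
  (3,5): δ = 58.65°  ·
  (3,6): δ = 9.72°  ✓
  (4,5): δ = 119.86°  ·
  (4,6): δ = 70.93°  ·
  (5,6): δ = 131.07°  ·
antipodal pairs: 2

count = 2; pairs: (0,4), (3,6)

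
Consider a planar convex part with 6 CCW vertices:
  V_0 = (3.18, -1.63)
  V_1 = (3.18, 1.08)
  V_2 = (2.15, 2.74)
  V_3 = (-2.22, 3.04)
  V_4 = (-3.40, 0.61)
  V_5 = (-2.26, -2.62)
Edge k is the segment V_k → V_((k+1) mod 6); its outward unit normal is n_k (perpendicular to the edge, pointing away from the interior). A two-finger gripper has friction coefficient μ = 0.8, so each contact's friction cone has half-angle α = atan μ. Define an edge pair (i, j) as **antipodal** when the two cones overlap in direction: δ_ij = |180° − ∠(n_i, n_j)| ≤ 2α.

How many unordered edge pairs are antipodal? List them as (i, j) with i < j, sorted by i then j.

α = atan 0.8 = 38.66°;  2α = 77.32°
n_0 = (+1.0000, -0.0000)
n_1 = (+0.8497, +0.5272)
n_2 = (+0.0685, +0.9977)
n_3 = (-0.8995, +0.4368)
n_4 = (-0.9430, -0.3328)
n_5 = (+0.1790, -0.9838)
  (0,1): δ = 148.18°  ·
  (0,2): δ = 93.93°  ·
  (0,3): δ = 25.90°  ✓
  (0,4): δ = 19.44°  ✓
  (0,5): δ = 100.31°  ·
  (1,2): δ = 125.75°  ·
  (1,3): δ = 57.72°  ✓
  (1,4): δ = 12.38°  ✓
  (1,5): δ = 68.50°  ✓
  (2,3): δ = 111.97°  ·
  (2,4): δ = 66.63°  ✓
  (2,5): δ = 14.24°  ✓
  (3,4): δ = 134.66°  ·
  (3,5): δ = 53.78°  ✓
  (4,5): δ = 99.13°  ·
antipodal pairs: 8

count = 8; pairs: (0,3), (0,4), (1,3), (1,4), (1,5), (2,4), (2,5), (3,5)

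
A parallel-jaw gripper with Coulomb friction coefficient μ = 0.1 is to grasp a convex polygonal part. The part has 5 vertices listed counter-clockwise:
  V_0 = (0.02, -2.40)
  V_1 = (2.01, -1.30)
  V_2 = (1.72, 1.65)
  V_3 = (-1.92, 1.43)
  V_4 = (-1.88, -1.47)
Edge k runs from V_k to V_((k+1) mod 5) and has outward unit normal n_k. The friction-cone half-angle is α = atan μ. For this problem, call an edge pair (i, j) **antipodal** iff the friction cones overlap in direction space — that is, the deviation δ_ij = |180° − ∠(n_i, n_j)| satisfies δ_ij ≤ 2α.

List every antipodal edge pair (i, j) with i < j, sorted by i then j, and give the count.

count = 1; pairs: (1,3)

α = atan 0.1 = 5.71°;  2α = 11.42°
n_0 = (+0.4838, -0.8752)
n_1 = (+0.9952, +0.0978)
n_2 = (-0.0603, +0.9982)
n_3 = (-0.9999, -0.0138)
n_4 = (-0.4396, -0.8982)
  (0,1): δ = 113.32°  ·
  (0,2): δ = 25.47°  ·
  (0,3): δ = 61.86°  ·
  (0,4): δ = 124.99°  ·
  (1,2): δ = 92.16°  ·
  (1,3): δ = 4.82°  ✓
  (1,4): δ = 58.31°  ·
  (2,3): δ = 92.67°  ·
  (2,4): δ = 29.54°  ·
  (3,4): δ = 116.87°  ·
antipodal pairs: 1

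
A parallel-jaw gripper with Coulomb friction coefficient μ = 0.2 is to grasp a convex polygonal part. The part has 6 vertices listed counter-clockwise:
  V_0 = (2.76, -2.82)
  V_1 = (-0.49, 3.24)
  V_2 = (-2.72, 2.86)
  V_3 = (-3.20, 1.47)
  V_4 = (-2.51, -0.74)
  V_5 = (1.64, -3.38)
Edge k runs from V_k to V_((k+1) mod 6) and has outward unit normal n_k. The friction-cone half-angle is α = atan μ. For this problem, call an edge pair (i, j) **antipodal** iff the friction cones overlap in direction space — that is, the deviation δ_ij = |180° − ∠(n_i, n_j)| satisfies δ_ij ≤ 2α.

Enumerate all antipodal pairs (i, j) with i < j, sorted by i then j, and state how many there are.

α = atan 0.2 = 11.31°;  2α = 22.62°
n_0 = (+0.8813, +0.4726)
n_1 = (-0.1680, +0.9858)
n_2 = (-0.9452, +0.3264)
n_3 = (-0.9546, -0.2980)
n_4 = (-0.5367, -0.8437)
n_5 = (+0.4472, -0.8944)
  (0,1): δ = 108.53°  ·
  (0,2): δ = 47.26°  ·
  (0,3): δ = 10.87°  ✓
  (0,4): δ = 29.33°  ·
  (0,5): δ = 88.36°  ·
  (1,2): δ = 118.72°  ·
  (1,3): δ = 82.33°  ·
  (1,4): δ = 42.13°  ·
  (1,5): δ = 16.89°  ✓
  (2,3): δ = 143.61°  ·
  (2,4): δ = 103.41°  ·
  (2,5): δ = 44.38°  ·
  (3,4): δ = 139.80°  ·
  (3,5): δ = 80.77°  ·
  (4,5): δ = 120.97°  ·
antipodal pairs: 2

count = 2; pairs: (0,3), (1,5)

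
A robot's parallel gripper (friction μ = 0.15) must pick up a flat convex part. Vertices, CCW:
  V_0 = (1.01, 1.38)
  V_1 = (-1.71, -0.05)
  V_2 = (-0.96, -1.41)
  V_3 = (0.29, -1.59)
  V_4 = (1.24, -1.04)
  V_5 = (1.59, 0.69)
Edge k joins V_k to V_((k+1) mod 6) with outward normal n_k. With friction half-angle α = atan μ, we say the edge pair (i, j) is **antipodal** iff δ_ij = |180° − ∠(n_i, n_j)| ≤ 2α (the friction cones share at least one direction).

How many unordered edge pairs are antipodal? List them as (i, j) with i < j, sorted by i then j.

count = 2; pairs: (0,3), (1,5)

α = atan 0.15 = 8.53°;  2α = 17.06°
n_0 = (-0.4653, +0.8851)
n_1 = (-0.8757, -0.4829)
n_2 = (-0.1425, -0.9898)
n_3 = (+0.5010, -0.8654)
n_4 = (+0.9801, -0.1983)
n_5 = (+0.7655, +0.6435)
  (0,1): δ = 88.86°  ·
  (0,2): δ = 35.93°  ·
  (0,3): δ = 2.34°  ✓
  (0,4): δ = 50.83°  ·
  (0,5): δ = 102.32°  ·
  (1,2): δ = 127.07°  ·
  (1,3): δ = 88.81°  ·
  (1,4): δ = 40.31°  ·
  (1,5): δ = 11.17°  ✓
  (2,3): δ = 141.74°  ·
  (2,4): δ = 93.24°  ·
  (2,5): δ = 41.76°  ·
  (3,4): δ = 131.51°  ·
  (3,5): δ = 80.02°  ·
  (4,5): δ = 128.51°  ·
antipodal pairs: 2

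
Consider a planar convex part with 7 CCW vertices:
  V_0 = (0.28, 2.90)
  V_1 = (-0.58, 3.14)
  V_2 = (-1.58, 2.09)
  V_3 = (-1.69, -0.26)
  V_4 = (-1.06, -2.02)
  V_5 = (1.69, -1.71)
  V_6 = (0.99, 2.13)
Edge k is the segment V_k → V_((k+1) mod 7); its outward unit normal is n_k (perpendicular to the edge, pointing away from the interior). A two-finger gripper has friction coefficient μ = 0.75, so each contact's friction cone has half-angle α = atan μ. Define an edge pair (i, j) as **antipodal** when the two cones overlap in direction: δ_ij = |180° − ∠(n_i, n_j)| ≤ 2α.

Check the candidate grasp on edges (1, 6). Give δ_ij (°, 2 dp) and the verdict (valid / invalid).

α = atan 0.75 = 36.87°;  2α = 73.74°
edge 1: e_1 = (-1.00, -1.05);  n_1 = (-0.7241, +0.6897)
edge 6: e_6 = (-0.71, +0.77);  n_6 = (+0.7352, +0.6779)
∠(n_1, n_6) = 93.72°
δ = |180° − 93.72°| = 86.28°
86.28° > 2α = 73.74°  →  invalid

δ = 86.28°, invalid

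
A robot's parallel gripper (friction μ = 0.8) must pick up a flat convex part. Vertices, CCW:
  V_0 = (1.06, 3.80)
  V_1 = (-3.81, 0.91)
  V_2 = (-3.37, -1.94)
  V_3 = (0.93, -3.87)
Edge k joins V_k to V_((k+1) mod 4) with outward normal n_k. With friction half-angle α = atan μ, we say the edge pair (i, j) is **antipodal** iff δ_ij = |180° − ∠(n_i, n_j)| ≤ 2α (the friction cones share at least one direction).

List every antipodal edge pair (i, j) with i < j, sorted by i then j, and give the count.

α = atan 0.8 = 38.66°;  2α = 77.32°
n_0 = (-0.5103, +0.8600)
n_1 = (-0.9883, -0.1526)
n_2 = (-0.4095, -0.9123)
n_3 = (+0.9999, -0.0169)
  (0,1): δ = 111.91°  ·
  (0,2): δ = 54.86°  ✓
  (0,3): δ = 58.34°  ✓
  (1,2): δ = 122.95°  ·
  (1,3): δ = 9.75°  ✓
  (2,3): δ = 66.80°  ✓
antipodal pairs: 4

count = 4; pairs: (0,2), (0,3), (1,3), (2,3)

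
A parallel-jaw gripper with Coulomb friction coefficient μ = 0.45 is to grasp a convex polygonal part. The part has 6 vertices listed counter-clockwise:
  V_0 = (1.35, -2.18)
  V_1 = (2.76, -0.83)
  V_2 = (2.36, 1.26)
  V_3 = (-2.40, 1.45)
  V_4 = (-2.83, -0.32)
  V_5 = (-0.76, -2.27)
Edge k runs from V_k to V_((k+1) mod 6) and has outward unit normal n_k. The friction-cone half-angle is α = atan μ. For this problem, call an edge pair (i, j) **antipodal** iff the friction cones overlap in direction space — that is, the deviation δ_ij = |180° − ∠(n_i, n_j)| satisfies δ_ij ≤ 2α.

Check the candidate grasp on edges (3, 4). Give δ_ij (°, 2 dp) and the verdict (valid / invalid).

α = atan 0.45 = 24.23°;  2α = 48.46°
edge 3: e_3 = (-0.43, -1.77);  n_3 = (-0.9717, +0.2361)
edge 4: e_4 = (+2.07, -1.95);  n_4 = (-0.6857, -0.7279)
∠(n_3, n_4) = 60.36°
δ = |180° − 60.36°| = 119.64°
119.64° > 2α = 48.46°  →  invalid

δ = 119.64°, invalid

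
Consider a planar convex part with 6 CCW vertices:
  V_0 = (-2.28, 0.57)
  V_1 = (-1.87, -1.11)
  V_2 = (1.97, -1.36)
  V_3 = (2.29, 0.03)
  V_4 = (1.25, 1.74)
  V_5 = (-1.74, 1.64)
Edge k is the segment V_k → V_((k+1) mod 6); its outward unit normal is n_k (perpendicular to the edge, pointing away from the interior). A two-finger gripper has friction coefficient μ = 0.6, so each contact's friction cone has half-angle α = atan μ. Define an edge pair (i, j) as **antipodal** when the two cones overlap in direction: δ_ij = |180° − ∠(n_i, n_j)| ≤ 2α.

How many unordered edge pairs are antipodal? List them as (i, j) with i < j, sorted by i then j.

α = atan 0.6 = 30.96°;  2α = 61.93°
n_0 = (-0.9715, -0.2371)
n_1 = (-0.0650, -0.9979)
n_2 = (+0.9745, -0.2243)
n_3 = (+0.8544, +0.5196)
n_4 = (-0.0334, +0.9994)
n_5 = (-0.8928, +0.4505)
  (0,1): δ = 107.44°  ·
  (0,2): δ = 26.68°  ✓
  (0,3): δ = 17.59°  ✓
  (0,4): δ = 78.20°  ·
  (0,5): δ = 139.51°  ·
  (1,2): δ = 99.24°  ·
  (1,3): δ = 54.97°  ✓
  (1,4): δ = 5.64°  ✓
  (1,5): δ = 66.95°  ·
  (2,3): δ = 135.73°  ·
  (2,4): δ = 75.12°  ·
  (2,5): δ = 13.81°  ✓
  (3,4): δ = 119.39°  ·
  (3,5): δ = 58.09°  ✓
  (4,5): δ = 118.69°  ·
antipodal pairs: 6

count = 6; pairs: (0,2), (0,3), (1,3), (1,4), (2,5), (3,5)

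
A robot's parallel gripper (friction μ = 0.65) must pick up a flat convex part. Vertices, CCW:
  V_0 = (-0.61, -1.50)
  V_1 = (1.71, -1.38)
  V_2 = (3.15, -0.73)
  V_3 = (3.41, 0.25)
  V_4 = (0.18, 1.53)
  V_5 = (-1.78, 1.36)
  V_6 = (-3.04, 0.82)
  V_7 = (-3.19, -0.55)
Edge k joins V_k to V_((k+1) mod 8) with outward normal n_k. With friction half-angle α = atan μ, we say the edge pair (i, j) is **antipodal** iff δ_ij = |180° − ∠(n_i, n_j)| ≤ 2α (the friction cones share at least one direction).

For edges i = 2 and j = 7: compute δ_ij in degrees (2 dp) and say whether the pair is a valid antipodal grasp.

δ = 84.64°, invalid

α = atan 0.65 = 33.02°;  2α = 66.05°
edge 2: e_2 = (+0.26, +0.98);  n_2 = (+0.9666, -0.2564)
edge 7: e_7 = (+2.58, -0.95);  n_7 = (-0.3455, -0.9384)
∠(n_2, n_7) = 95.36°
δ = |180° − 95.36°| = 84.64°
84.64° > 2α = 66.05°  →  invalid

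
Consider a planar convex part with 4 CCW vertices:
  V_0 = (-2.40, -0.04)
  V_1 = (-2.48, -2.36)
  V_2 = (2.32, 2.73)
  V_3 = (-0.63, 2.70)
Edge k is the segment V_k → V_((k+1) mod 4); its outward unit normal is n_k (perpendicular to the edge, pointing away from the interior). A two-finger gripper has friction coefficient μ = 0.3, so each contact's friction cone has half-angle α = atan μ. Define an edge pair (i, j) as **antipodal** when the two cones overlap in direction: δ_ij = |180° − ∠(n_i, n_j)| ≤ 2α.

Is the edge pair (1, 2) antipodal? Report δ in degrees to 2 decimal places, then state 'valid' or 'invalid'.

α = atan 0.3 = 16.70°;  2α = 33.40°
edge 1: e_1 = (+4.80, +5.09);  n_1 = (+0.7275, -0.6861)
edge 2: e_2 = (-2.95, -0.03);  n_2 = (-0.0102, +0.9999)
∠(n_1, n_2) = 133.90°
δ = |180° − 133.90°| = 46.10°
46.10° > 2α = 33.40°  →  invalid

δ = 46.10°, invalid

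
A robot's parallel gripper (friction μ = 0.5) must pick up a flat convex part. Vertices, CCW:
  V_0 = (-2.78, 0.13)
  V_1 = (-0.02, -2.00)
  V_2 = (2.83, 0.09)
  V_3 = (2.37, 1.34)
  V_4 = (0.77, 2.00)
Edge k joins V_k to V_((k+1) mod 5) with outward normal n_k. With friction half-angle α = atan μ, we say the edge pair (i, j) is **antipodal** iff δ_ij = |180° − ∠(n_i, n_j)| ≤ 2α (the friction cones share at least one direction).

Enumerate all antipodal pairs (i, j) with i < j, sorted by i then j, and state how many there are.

α = atan 0.5 = 26.57°;  2α = 53.13°
n_0 = (-0.6110, -0.7917)
n_1 = (+0.5914, -0.8064)
n_2 = (+0.9385, +0.3454)
n_3 = (+0.3813, +0.9244)
n_4 = (-0.4661, +0.8848)
  (0,1): δ = 106.09°  ·
  (0,2): δ = 32.14°  ✓
  (0,3): δ = 15.24°  ✓
  (0,4): δ = 65.44°  ·
  (1,2): δ = 106.05°  ·
  (1,3): δ = 58.67°  ·
  (1,4): δ = 8.48°  ✓
  (2,3): δ = 132.62°  ·
  (2,4): δ = 82.43°  ·
  (3,4): δ = 129.81°  ·
antipodal pairs: 3

count = 3; pairs: (0,2), (0,3), (1,4)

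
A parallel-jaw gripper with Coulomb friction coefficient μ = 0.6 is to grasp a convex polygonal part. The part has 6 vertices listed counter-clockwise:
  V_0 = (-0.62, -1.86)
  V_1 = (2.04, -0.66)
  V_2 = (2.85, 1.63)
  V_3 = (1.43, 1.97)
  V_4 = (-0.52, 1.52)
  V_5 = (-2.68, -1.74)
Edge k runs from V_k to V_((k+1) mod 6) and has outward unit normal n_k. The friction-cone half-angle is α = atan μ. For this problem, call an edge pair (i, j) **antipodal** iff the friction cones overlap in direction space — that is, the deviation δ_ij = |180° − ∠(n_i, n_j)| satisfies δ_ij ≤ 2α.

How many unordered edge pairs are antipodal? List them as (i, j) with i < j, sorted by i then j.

count = 8; pairs: (0,2), (0,3), (0,4), (1,3), (1,4), (2,5), (3,5), (4,5)

α = atan 0.6 = 30.96°;  2α = 61.93°
n_0 = (+0.4112, -0.9115)
n_1 = (+0.9428, -0.3335)
n_2 = (+0.2329, +0.9725)
n_3 = (-0.2249, +0.9744)
n_4 = (-0.8336, +0.5523)
n_5 = (-0.0582, -0.9983)
  (0,1): δ = 133.76°  ·
  (0,2): δ = 37.75°  ✓
  (0,3): δ = 11.29°  ✓
  (0,4): δ = 32.19°  ✓
  (0,5): δ = 152.38°  ·
  (1,2): δ = 83.99°  ·
  (1,3): δ = 57.53°  ✓
  (1,4): δ = 14.05°  ✓
  (1,5): δ = 106.15°  ·
  (2,3): δ = 153.54°  ·
  (2,4): δ = 110.06°  ·
  (2,5): δ = 10.13°  ✓
  (3,4): δ = 136.52°  ·
  (3,5): δ = 16.33°  ✓
  (4,5): δ = 59.81°  ✓
antipodal pairs: 8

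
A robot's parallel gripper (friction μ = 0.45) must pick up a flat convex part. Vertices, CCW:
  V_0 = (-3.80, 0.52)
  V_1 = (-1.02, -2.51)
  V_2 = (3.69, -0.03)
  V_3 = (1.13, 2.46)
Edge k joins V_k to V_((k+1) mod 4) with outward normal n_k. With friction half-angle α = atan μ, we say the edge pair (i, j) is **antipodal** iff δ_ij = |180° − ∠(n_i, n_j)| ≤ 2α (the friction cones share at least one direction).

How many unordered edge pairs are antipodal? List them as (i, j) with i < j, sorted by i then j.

count = 2; pairs: (0,2), (1,3)

α = atan 0.45 = 24.23°;  2α = 48.46°
n_0 = (-0.7369, -0.6761)
n_1 = (+0.4659, -0.8848)
n_2 = (+0.6972, +0.7168)
n_3 = (-0.3662, +0.9305)
  (0,1): δ = 104.77°  ·
  (0,2): δ = 3.26°  ✓
  (0,3): δ = 68.94°  ·
  (1,2): δ = 71.97°  ·
  (1,3): δ = 6.29°  ✓
  (2,3): δ = 114.31°  ·
antipodal pairs: 2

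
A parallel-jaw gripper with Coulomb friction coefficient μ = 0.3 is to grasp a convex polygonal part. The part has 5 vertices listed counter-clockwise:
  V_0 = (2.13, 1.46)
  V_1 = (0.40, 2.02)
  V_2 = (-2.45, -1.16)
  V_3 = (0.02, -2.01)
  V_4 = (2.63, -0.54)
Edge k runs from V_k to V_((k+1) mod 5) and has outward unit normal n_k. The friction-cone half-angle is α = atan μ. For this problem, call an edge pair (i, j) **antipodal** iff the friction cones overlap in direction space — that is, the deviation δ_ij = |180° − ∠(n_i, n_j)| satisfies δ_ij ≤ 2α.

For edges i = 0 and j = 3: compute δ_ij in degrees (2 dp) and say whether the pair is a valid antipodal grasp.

δ = 47.33°, invalid

α = atan 0.3 = 16.70°;  2α = 33.40°
edge 0: e_0 = (-1.73, +0.56);  n_0 = (+0.3080, +0.9514)
edge 3: e_3 = (+2.61, +1.47);  n_3 = (+0.4907, -0.8713)
∠(n_0, n_3) = 132.67°
δ = |180° − 132.67°| = 47.33°
47.33° > 2α = 33.40°  →  invalid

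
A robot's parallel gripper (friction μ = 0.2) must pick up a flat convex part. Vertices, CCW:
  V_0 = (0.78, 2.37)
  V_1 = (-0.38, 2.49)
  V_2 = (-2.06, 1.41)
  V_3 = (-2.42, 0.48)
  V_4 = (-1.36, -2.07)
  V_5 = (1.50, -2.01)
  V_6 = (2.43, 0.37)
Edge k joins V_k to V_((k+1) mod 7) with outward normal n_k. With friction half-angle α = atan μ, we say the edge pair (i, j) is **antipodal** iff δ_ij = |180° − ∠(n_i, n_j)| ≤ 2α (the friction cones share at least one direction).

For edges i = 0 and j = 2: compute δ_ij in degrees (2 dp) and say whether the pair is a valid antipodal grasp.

α = atan 0.2 = 11.31°;  2α = 22.62°
edge 0: e_0 = (-1.16, +0.12);  n_0 = (+0.1029, +0.9947)
edge 2: e_2 = (-0.36, -0.93);  n_2 = (-0.9326, +0.3610)
∠(n_0, n_2) = 74.74°
δ = |180° − 74.74°| = 105.26°
105.26° > 2α = 22.62°  →  invalid

δ = 105.26°, invalid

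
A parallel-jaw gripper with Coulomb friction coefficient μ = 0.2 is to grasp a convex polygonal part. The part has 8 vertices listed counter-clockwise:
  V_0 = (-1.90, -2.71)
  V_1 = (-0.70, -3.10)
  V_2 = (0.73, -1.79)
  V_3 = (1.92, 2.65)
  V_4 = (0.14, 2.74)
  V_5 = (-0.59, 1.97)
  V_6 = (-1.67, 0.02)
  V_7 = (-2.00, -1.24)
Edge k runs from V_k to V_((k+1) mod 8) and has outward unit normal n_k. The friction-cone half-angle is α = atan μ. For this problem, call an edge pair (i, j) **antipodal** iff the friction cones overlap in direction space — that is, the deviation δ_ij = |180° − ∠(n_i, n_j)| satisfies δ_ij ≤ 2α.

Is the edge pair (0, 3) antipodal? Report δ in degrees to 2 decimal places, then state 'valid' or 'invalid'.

α = atan 0.2 = 11.31°;  2α = 22.62°
edge 0: e_0 = (+1.20, -0.39);  n_0 = (-0.3091, -0.9510)
edge 3: e_3 = (-1.78, +0.09);  n_3 = (+0.0505, +0.9987)
∠(n_0, n_3) = 164.89°
δ = |180° − 164.89°| = 15.11°
15.11° ≤ 2α = 22.62°  →  valid

δ = 15.11°, valid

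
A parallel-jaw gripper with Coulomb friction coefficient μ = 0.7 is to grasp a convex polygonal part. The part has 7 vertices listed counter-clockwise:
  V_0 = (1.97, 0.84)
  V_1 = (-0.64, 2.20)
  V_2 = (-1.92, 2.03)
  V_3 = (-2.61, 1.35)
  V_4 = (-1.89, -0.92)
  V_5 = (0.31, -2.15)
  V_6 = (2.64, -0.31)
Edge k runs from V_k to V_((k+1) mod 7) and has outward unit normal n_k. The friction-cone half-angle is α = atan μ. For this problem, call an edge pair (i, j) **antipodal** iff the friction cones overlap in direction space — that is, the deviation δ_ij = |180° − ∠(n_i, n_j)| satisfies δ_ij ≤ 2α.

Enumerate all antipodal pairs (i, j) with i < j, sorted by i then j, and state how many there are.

α = atan 0.7 = 34.99°;  2α = 69.98°
n_0 = (+0.4621, +0.8868)
n_1 = (-0.1317, +0.9913)
n_2 = (-0.7019, +0.7122)
n_3 = (-0.9532, -0.3023)
n_4 = (-0.4880, -0.8728)
n_5 = (+0.6198, -0.7848)
n_6 = (+0.8641, +0.5034)
  (0,1): δ = 144.91°  ·
  (0,2): δ = 107.90°  ·
  (0,3): δ = 44.88°  ✓
  (0,4): δ = 1.69°  ✓
  (0,5): δ = 65.82°  ✓
  (0,6): δ = 147.75°  ·
  (1,2): δ = 142.98°  ·
  (1,3): δ = 79.97°  ·
  (1,4): δ = 36.77°  ✓
  (1,5): δ = 30.73°  ✓
  (1,6): δ = 112.66°  ·
  (2,3): δ = 116.98°  ·
  (2,4): δ = 73.79°  ·
  (2,5): δ = 6.28°  ✓
  (2,6): δ = 75.64°  ·
  (3,4): δ = 136.81°  ·
  (3,5): δ = 69.30°  ✓
  (3,6): δ = 12.63°  ✓
  (4,5): δ = 112.49°  ·
  (4,6): δ = 30.57°  ✓
  (5,6): δ = 98.07°  ·
antipodal pairs: 9

count = 9; pairs: (0,3), (0,4), (0,5), (1,4), (1,5), (2,5), (3,5), (3,6), (4,6)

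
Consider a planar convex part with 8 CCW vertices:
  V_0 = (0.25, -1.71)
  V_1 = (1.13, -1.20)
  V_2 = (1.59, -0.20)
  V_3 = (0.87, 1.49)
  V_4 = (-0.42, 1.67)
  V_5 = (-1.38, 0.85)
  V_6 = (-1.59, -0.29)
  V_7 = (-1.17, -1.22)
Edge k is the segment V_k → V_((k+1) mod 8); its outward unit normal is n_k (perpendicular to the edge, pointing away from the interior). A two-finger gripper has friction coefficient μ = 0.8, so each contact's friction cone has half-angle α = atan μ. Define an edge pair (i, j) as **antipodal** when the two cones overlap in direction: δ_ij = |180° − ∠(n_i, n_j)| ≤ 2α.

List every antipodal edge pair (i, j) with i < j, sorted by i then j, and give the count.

count = 14; pairs: (0,3), (0,4), (0,5), (1,3), (1,4), (1,5), (1,6), (2,4), (2,5), (2,6), (2,7), (3,6), (3,7), (4,7)

α = atan 0.8 = 38.66°;  2α = 77.32°
n_0 = (+0.5014, -0.8652)
n_1 = (+0.9085, -0.4179)
n_2 = (+0.9200, +0.3919)
n_3 = (+0.1382, +0.9904)
n_4 = (-0.6495, +0.7604)
n_5 = (-0.9835, +0.1812)
n_6 = (-0.9114, -0.4116)
n_7 = (-0.3262, -0.9453)
  (0,1): δ = 144.80°  ·
  (0,2): δ = 97.02°  ·
  (0,3): δ = 38.04°  ✓
  (0,4): δ = 10.41°  ✓
  (0,5): δ = 49.47°  ✓
  (0,6): δ = 84.21°  ·
  (0,7): δ = 130.87°  ·
  (1,2): δ = 132.22°  ·
  (1,3): δ = 73.24°  ✓
  (1,4): δ = 24.79°  ✓
  (1,5): δ = 14.26°  ✓
  (1,6): δ = 49.01°  ✓
  (1,7): δ = 95.66°  ·
  (2,3): δ = 121.02°  ·
  (2,4): δ = 72.57°  ✓
  (2,5): δ = 33.51°  ✓
  (2,6): δ = 1.23°  ✓
  (2,7): δ = 47.89°  ✓
  (3,4): δ = 131.55°  ·
  (3,5): δ = 92.49°  ·
  (3,6): δ = 57.75°  ✓
  (3,7): δ = 11.09°  ✓
  (4,5): δ = 140.94°  ·
  (4,6): δ = 106.20°  ·
  (4,7): δ = 59.54°  ✓
  (5,6): δ = 145.26°  ·
  (5,7): δ = 98.60°  ·
  (6,7): δ = 133.34°  ·
antipodal pairs: 14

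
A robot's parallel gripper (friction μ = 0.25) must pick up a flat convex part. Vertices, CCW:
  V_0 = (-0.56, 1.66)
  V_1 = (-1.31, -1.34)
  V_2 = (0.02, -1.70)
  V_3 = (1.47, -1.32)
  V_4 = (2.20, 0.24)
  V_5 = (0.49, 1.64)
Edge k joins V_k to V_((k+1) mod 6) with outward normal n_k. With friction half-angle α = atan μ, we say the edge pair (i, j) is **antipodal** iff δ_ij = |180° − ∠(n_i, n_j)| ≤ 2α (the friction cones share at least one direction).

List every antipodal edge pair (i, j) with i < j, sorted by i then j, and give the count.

α = atan 0.25 = 14.04°;  2α = 28.07°
n_0 = (-0.9701, +0.2425)
n_1 = (-0.2613, -0.9653)
n_2 = (+0.2535, -0.9673)
n_3 = (+0.9057, -0.4238)
n_4 = (+0.6335, +0.7738)
n_5 = (+0.0190, +0.9998)
  (0,1): δ = 91.11°  ·
  (0,2): δ = 61.28°  ·
  (0,3): δ = 11.04°  ✓
  (0,4): δ = 64.73°  ·
  (0,5): δ = 102.95°  ·
  (1,2): δ = 150.17°  ·
  (1,3): δ = 99.93°  ·
  (1,4): δ = 24.16°  ✓
  (1,5): δ = 14.05°  ✓
  (2,3): δ = 129.76°  ·
  (2,4): δ = 53.99°  ·
  (2,5): δ = 15.78°  ✓
  (3,4): δ = 104.23°  ·
  (3,5): δ = 66.01°  ·
  (4,5): δ = 141.78°  ·
antipodal pairs: 4

count = 4; pairs: (0,3), (1,4), (1,5), (2,5)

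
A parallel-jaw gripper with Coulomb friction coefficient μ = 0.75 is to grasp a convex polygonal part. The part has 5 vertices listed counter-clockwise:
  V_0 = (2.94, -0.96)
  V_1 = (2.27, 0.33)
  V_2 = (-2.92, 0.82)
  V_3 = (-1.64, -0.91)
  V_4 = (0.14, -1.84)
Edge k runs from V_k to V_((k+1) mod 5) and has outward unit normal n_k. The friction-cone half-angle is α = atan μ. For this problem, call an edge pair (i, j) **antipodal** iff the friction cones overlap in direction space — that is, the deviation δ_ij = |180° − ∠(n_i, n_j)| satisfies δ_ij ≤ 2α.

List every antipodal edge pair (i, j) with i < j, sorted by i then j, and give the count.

count = 5; pairs: (0,2), (0,3), (1,2), (1,3), (1,4)

α = atan 0.75 = 36.87°;  2α = 73.74°
n_0 = (+0.8874, +0.4609)
n_1 = (+0.0940, +0.9956)
n_2 = (-0.8039, -0.5948)
n_3 = (-0.4631, -0.8863)
n_4 = (+0.2998, -0.9540)
  (0,1): δ = 122.84°  ·
  (0,2): δ = 9.05°  ✓
  (0,3): δ = 34.97°  ✓
  (0,4): δ = 80.00°  ·
  (1,2): δ = 48.11°  ✓
  (1,3): δ = 22.19°  ✓
  (1,4): δ = 22.84°  ✓
  (2,3): δ = 154.08°  ·
  (2,4): δ = 109.05°  ·
  (3,4): δ = 134.97°  ·
antipodal pairs: 5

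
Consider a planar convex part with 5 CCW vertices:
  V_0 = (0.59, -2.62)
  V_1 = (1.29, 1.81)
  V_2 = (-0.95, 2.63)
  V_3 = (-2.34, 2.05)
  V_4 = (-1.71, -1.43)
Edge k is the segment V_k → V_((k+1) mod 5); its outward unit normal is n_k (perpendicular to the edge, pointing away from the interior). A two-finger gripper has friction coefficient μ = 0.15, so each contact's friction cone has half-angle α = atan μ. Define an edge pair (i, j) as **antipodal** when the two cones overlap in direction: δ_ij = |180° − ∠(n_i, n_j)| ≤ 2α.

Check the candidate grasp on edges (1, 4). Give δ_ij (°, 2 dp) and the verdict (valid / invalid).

α = atan 0.15 = 8.53°;  2α = 17.06°
edge 1: e_1 = (-2.24, +0.82);  n_1 = (+0.3438, +0.9391)
edge 4: e_4 = (+2.30, -1.19);  n_4 = (-0.4595, -0.8882)
∠(n_1, n_4) = 172.75°
δ = |180° − 172.75°| = 7.25°
7.25° ≤ 2α = 17.06°  →  valid

δ = 7.25°, valid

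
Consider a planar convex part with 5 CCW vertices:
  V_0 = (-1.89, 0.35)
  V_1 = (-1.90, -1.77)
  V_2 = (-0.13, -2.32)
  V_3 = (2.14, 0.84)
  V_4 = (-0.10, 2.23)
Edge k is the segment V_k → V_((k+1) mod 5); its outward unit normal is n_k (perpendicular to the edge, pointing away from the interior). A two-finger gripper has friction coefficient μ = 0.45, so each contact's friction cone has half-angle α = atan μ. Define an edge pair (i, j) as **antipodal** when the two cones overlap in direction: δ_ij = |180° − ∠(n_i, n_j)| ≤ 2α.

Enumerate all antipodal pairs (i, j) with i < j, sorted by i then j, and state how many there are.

count = 3; pairs: (0,2), (1,3), (2,4)

α = atan 0.45 = 24.23°;  2α = 48.46°
n_0 = (-1.0000, +0.0047)
n_1 = (-0.2967, -0.9550)
n_2 = (+0.8122, -0.5834)
n_3 = (+0.5273, +0.8497)
n_4 = (-0.7242, +0.6896)
  (0,1): δ = 106.99°  ·
  (0,2): δ = 35.42°  ✓
  (0,3): δ = 58.45°  ·
  (0,4): δ = 136.68°  ·
  (1,2): δ = 108.43°  ·
  (1,3): δ = 14.56°  ✓
  (1,4): δ = 63.67°  ·
  (2,3): δ = 86.13°  ·
  (2,4): δ = 7.90°  ✓
  (3,4): δ = 101.77°  ·
antipodal pairs: 3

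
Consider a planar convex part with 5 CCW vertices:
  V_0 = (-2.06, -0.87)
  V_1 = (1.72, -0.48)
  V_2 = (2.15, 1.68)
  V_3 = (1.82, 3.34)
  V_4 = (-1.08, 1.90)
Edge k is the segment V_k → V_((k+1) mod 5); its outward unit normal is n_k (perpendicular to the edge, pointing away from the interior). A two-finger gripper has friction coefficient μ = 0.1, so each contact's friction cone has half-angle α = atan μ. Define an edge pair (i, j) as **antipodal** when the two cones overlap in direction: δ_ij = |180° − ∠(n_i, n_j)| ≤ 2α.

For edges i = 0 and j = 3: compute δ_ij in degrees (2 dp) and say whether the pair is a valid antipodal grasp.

δ = 20.52°, invalid

α = atan 0.1 = 5.71°;  2α = 11.42°
edge 0: e_0 = (+3.78, +0.39);  n_0 = (+0.1026, -0.9947)
edge 3: e_3 = (-2.90, -1.44);  n_3 = (-0.4447, +0.8957)
∠(n_0, n_3) = 159.48°
δ = |180° − 159.48°| = 20.52°
20.52° > 2α = 11.42°  →  invalid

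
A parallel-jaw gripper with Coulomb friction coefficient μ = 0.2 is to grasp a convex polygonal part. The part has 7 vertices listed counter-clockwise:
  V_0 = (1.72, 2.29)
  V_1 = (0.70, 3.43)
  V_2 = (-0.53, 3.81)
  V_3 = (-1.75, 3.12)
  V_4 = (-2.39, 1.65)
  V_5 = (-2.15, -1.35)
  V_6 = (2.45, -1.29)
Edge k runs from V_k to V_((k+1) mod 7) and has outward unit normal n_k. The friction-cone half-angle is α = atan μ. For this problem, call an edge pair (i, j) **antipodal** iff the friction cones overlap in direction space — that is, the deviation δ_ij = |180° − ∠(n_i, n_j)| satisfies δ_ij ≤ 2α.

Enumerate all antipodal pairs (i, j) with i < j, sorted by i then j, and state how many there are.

α = atan 0.2 = 11.31°;  2α = 22.62°
n_0 = (+0.7452, +0.6668)
n_1 = (+0.2952, +0.9554)
n_2 = (-0.4923, +0.8704)
n_3 = (-0.9169, +0.3992)
n_4 = (-0.9968, -0.0797)
n_5 = (+0.0130, -0.9999)
n_6 = (+0.9798, +0.1998)
  (0,1): δ = 148.99°  ·
  (0,2): δ = 102.33°  ·
  (0,3): δ = 65.35°  ·
  (0,4): δ = 37.25°  ·
  (0,5): δ = 48.93°  ·
  (0,6): δ = 149.71°  ·
  (1,2): δ = 133.34°  ·
  (1,3): δ = 96.36°  ·
  (1,4): δ = 68.26°  ·
  (1,5): δ = 17.92°  ✓
  (1,6): δ = 118.69°  ·
  (2,3): δ = 143.02°  ·
  (2,4): δ = 114.92°  ·
  (2,5): δ = 28.74°  ·
  (2,6): δ = 72.03°  ·
  (3,4): δ = 151.90°  ·
  (3,5): δ = 65.73°  ·
  (3,6): δ = 35.05°  ·
  (4,5): δ = 93.83°  ·
  (4,6): δ = 6.95°  ✓
  (5,6): δ = 79.22°  ·
antipodal pairs: 2

count = 2; pairs: (1,5), (4,6)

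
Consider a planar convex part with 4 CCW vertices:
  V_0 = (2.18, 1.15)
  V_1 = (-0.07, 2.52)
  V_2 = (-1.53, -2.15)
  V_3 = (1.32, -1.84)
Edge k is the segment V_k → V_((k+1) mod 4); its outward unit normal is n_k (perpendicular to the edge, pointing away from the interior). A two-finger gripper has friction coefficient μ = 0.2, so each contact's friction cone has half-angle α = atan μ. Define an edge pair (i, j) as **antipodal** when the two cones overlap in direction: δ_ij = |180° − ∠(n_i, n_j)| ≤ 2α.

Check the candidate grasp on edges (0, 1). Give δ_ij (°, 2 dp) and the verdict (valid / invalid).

α = atan 0.2 = 11.31°;  2α = 22.62°
edge 0: e_0 = (-2.25, +1.37);  n_0 = (+0.5201, +0.8541)
edge 1: e_1 = (-1.46, -4.67);  n_1 = (-0.9544, +0.2984)
∠(n_0, n_1) = 103.98°
δ = |180° − 103.98°| = 76.02°
76.02° > 2α = 22.62°  →  invalid

δ = 76.02°, invalid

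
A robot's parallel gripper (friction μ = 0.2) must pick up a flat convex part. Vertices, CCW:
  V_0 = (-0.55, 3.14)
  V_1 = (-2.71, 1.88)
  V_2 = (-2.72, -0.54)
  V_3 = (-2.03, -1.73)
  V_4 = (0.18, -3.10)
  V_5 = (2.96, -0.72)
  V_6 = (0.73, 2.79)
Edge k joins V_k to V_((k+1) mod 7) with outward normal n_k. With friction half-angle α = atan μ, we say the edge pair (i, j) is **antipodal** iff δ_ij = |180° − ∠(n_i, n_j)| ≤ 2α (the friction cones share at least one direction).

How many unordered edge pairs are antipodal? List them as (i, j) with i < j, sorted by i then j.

count = 3; pairs: (0,4), (2,5), (3,6)

α = atan 0.2 = 11.31°;  2α = 22.62°
n_0 = (-0.5039, +0.8638)
n_1 = (-1.0000, +0.0041)
n_2 = (-0.8651, -0.5016)
n_3 = (-0.5269, -0.8499)
n_4 = (+0.6503, -0.7596)
n_5 = (+0.8441, +0.5363)
n_6 = (+0.2638, +0.9646)
  (0,1): δ = 120.49°  ·
  (0,2): δ = 90.15°  ·
  (0,3): δ = 62.05°  ·
  (0,4): δ = 10.31°  ✓
  (0,5): δ = 92.17°  ·
  (0,6): δ = 134.45°  ·
  (1,2): δ = 149.66°  ·
  (1,3): δ = 121.56°  ·
  (1,4): δ = 49.20°  ·
  (1,5): δ = 32.67°  ·
  (1,6): δ = 74.94°  ·
  (2,3): δ = 151.90°  ·
  (2,4): δ = 79.54°  ·
  (2,5): δ = 2.32°  ✓
  (2,6): δ = 44.60°  ·
  (3,4): δ = 107.64°  ·
  (3,5): δ = 25.78°  ·
  (3,6): δ = 16.50°  ✓
  (4,5): δ = 98.14°  ·
  (4,6): δ = 55.86°  ·
  (5,6): δ = 137.72°  ·
antipodal pairs: 3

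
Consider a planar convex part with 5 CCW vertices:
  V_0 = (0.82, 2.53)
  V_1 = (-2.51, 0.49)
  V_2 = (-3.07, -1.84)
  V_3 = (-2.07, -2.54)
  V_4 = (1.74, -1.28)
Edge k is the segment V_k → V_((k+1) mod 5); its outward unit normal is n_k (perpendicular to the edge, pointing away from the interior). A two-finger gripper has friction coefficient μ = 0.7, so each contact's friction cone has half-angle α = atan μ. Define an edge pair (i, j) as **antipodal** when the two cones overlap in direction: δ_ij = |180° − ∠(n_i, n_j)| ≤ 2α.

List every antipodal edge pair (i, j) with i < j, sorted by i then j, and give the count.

count = 5; pairs: (0,2), (0,3), (1,3), (1,4), (2,4)

α = atan 0.7 = 34.99°;  2α = 69.98°
n_0 = (-0.5224, +0.8527)
n_1 = (-0.9723, +0.2337)
n_2 = (-0.5735, -0.8192)
n_3 = (+0.3140, -0.9494)
n_4 = (+0.9721, +0.2347)
  (0,1): δ = 135.01°  ·
  (0,2): δ = 66.48°  ✓
  (0,3): δ = 13.19°  ✓
  (0,4): δ = 72.08°  ·
  (1,2): δ = 111.48°  ·
  (1,3): δ = 58.19°  ✓
  (1,4): δ = 27.09°  ✓
  (2,3): δ = 126.71°  ·
  (2,4): δ = 41.43°  ✓
  (3,4): δ = 94.72°  ·
antipodal pairs: 5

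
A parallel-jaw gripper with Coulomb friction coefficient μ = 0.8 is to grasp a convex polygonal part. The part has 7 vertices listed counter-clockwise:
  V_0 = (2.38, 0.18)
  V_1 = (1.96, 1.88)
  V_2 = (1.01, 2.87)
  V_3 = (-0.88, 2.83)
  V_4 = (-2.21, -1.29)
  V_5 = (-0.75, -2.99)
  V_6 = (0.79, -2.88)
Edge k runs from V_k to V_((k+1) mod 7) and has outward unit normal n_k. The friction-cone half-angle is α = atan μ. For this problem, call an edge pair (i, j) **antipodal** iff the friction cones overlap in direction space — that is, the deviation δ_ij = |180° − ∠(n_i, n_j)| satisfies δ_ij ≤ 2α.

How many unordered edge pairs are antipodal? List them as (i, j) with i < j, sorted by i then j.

count = 11; pairs: (0,3), (0,4), (1,3), (1,4), (1,5), (2,4), (2,5), (2,6), (3,5), (3,6), (4,6)

α = atan 0.8 = 38.66°;  2α = 77.32°
n_0 = (+0.9708, +0.2398)
n_1 = (+0.7215, +0.6924)
n_2 = (-0.0212, +0.9998)
n_3 = (-0.9516, +0.3072)
n_4 = (-0.7586, -0.6515)
n_5 = (+0.0712, -0.9975)
n_6 = (+0.8874, -0.4611)
  (0,1): δ = 150.06°  ·
  (0,2): δ = 102.67°  ·
  (0,3): δ = 31.77°  ✓
  (0,4): δ = 26.78°  ✓
  (0,5): δ = 80.21°  ·
  (0,6): δ = 138.67°  ·
  (1,2): δ = 132.61°  ·
  (1,3): δ = 61.71°  ✓
  (1,4): δ = 3.16°  ✓
  (1,5): δ = 50.27°  ✓
  (1,6): δ = 108.72°  ·
  (2,3): δ = 109.10°  ·
  (2,4): δ = 50.56°  ✓
  (2,5): δ = 2.87°  ✓
  (2,6): δ = 61.33°  ✓
  (3,4): δ = 121.45°  ·
  (3,5): δ = 68.02°  ✓
  (3,6): δ = 9.57°  ✓
  (4,5): δ = 126.57°  ·
  (4,6): δ = 68.11°  ✓
  (5,6): δ = 121.54°  ·
antipodal pairs: 11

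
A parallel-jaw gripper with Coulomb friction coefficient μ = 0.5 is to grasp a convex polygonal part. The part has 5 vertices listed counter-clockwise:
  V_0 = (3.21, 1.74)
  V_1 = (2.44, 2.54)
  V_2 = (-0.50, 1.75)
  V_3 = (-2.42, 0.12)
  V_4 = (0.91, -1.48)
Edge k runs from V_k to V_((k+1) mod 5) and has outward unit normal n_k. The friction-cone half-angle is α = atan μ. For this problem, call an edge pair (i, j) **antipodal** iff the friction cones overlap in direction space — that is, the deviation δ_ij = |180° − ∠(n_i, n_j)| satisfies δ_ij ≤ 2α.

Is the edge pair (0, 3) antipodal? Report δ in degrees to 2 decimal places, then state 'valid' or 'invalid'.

δ = 20.43°, valid

α = atan 0.5 = 26.57°;  2α = 53.13°
edge 0: e_0 = (-0.77, +0.80);  n_0 = (+0.7205, +0.6935)
edge 3: e_3 = (+3.33, -1.60);  n_3 = (-0.4331, -0.9014)
∠(n_0, n_3) = 159.57°
δ = |180° − 159.57°| = 20.43°
20.43° ≤ 2α = 53.13°  →  valid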